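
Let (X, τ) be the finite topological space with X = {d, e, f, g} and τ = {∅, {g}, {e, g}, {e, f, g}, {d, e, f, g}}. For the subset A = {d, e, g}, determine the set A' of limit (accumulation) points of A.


A' = {d, e, f}

For each x ∈ X, list the open sets U ∈ τ with x ∈ U, then check whether U ∩ (A ∖ {x}) ≠ ∅ for every such U.
  x = d: opens ∋ x are {d, e, f, g}; each meets A ∖ {d}, so x IS a limit point.
  x = e: opens ∋ x are {e, g}, {e, f, g}, {d, e, f, g}; each meets A ∖ {e}, so x IS a limit point.
  x = f: opens ∋ x are {e, f, g}, {d, e, f, g}; each meets A ∖ {f}, so x IS a limit point.
  x = g: open {g} ∋ x has {g} ∩ (A ∖ {g}) = ∅, so x is NOT a limit point.
Collecting: A' = {d, e, f}.


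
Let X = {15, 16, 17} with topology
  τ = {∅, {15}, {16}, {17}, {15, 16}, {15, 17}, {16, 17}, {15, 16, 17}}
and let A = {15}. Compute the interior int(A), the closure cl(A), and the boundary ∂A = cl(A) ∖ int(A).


int(A) = {15}, cl(A) = {15}, ∂A = ∅.

Closed sets in (X, τ) are complements of opens:
  closed(X, τ) = {∅, {15}, {16}, {17}, {15, 16}, {15, 17}, {16, 17}, {15, 16, 17}}.
int(A) = ⋃ {U ∈ τ : U ⊆ A}. Opens contained in A: ∅, {15}.
Taking the union of these: int(A) = {15}.
cl(A) = ⋂ {C closed : A ⊆ C}. Closed sets containing A: {15}, {15, 16}, {15, 17}, {15, 16, 17}.
Intersecting these: cl(A) = {15}.
∂A = cl(A) ∖ int(A) = {15} ∖ {15} = ∅.


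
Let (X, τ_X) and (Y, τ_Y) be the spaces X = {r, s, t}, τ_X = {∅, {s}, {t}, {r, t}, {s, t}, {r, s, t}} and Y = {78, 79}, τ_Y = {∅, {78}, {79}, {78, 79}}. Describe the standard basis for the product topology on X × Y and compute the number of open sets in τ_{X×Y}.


Basis B = {∅ × ∅, {s} × {78}, {s} × {79}, {t} × {78}, {t} × {79}, {r, t} × {78}, {r, t} × {79}, {s} × {78, 79}, {s, t} × {78}, {s, t} × {79}, {t} × {78, 79}, {r, s, t} × {78}, {r, s, t} × {79}, {r, t} × {78, 79}, {s, t} × {78, 79}, {r, s, t} × {78, 79}}; |τ_{X×Y}| = 36.

Enumerate products U × V with U ∈ τ_X, V ∈ τ_Y (deduplicated):
  ∅ × ∅ = {} (∅)
  {s} × {78} = {(s,78)}
  {s} × {79} = {(s,79)}
  {t} × {78} = {(t,78)}
  {t} × {79} = {(t,79)}
  {r, t} × {78} = {(r,78), (t,78)}
  {r, t} × {79} = {(r,79), (t,79)}
  {s} × {78, 79} = {(s,78), (s,79)}
  {s, t} × {78} = {(s,78), (t,78)}
  {s, t} × {79} = {(s,79), (t,79)}
  {t} × {78, 79} = {(t,78), (t,79)}
  {r, s, t} × {78} = {(r,78), (s,78), (t,78)}
  {r, s, t} × {79} = {(r,79), (s,79), (t,79)}
  {r, t} × {78, 79} = {(r,78), (r,79), (t,78), (t,79)}
  {s, t} × {78, 79} = {(s,78), (s,79), (t,78), (t,79)}
  {r, s, t} × {78, 79} = {(r,78), (r,79), (s,78), (s,79), (t,78), (t,79)}
These 16 distinct sets form the basis B.
Close under arbitrary unions to get τ_{X×Y}; counting gives |τ_{X×Y}| = 36.


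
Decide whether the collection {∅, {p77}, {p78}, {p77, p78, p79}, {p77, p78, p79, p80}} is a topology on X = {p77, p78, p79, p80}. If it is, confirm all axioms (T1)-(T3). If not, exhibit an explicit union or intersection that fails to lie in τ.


τ is NOT a topology on X.

Axiom (T1): ∅ ∈ τ? Yes; X ∈ τ? Yes.
Axiom (T2/T3): check pairwise unions and intersections of members of τ.
Counterexample for (T2): {p77} ∪ {p78} = {p77, p78} ∉ τ. Therefore τ is NOT a topology.


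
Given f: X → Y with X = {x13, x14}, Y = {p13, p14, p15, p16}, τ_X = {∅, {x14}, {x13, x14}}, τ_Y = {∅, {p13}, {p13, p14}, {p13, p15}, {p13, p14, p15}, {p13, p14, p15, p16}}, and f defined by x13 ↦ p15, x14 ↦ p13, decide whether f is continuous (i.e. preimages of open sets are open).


f IS continuous.

Compute f^{-1}(U) for each U ∈ τ_Y:
  U = ∅: f^{-1}(U) = ∅ ∈ τ_X ✓.
  U = {p13}: f^{-1}(U) = {x14} ∈ τ_X ✓.
  U = {p13, p14}: f^{-1}(U) = {x14} ∈ τ_X ✓.
  U = {p13, p15}: f^{-1}(U) = {x13, x14} ∈ τ_X ✓.
  U = {p13, p14, p15}: f^{-1}(U) = {x13, x14} ∈ τ_X ✓.
  U = {p13, p14, p15, p16}: f^{-1}(U) = {x13, x14} ∈ τ_X ✓.
Every preimage lies in τ_X, so f IS continuous.


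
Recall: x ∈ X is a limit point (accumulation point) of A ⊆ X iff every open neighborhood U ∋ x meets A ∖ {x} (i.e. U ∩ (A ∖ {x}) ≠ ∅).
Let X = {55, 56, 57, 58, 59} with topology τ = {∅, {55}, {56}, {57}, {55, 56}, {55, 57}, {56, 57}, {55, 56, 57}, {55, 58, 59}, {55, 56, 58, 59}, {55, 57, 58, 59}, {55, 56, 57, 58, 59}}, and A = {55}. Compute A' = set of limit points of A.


A' = {58, 59}

For each x ∈ X, list the open sets U ∈ τ with x ∈ U, then check whether U ∩ (A ∖ {x}) ≠ ∅ for every such U.
  x = 55: open {55} ∋ x has {55} ∩ (A ∖ {55}) = ∅, so x is NOT a limit point.
  x = 56: open {56} ∋ x has {56} ∩ (A ∖ {56}) = ∅, so x is NOT a limit point.
  x = 57: open {57} ∋ x has {57} ∩ (A ∖ {57}) = ∅, so x is NOT a limit point.
  x = 58: opens ∋ x are {55, 58, 59}, {55, 56, 58, 59}, {55, 57, 58, 59}, {55, 56, 57, 58, 59}; each meets A ∖ {58}, so x IS a limit point.
  x = 59: opens ∋ x are {55, 58, 59}, {55, 56, 58, 59}, {55, 57, 58, 59}, {55, 56, 57, 58, 59}; each meets A ∖ {59}, so x IS a limit point.
Collecting: A' = {58, 59}.


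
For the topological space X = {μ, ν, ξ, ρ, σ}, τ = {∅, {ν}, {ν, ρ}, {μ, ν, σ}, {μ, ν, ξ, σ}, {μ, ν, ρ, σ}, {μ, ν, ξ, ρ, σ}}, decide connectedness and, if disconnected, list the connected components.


(X, τ) is connected.

Find clopen sets (U ∈ τ with X ∖ U ∈ τ):
  U = ∅, X ∖ U = {μ, ν, ξ, ρ, σ} — both open, so U is clopen.
  U = {μ, ν, ξ, ρ, σ}, X ∖ U = ∅ — both open, so U is clopen.
Only trivial clopens (∅ and X) exist, so (X, τ) is connected.
Compute connected components by grouping points that agree on all clopens:
  component: {μ, ν, ξ, ρ, σ}


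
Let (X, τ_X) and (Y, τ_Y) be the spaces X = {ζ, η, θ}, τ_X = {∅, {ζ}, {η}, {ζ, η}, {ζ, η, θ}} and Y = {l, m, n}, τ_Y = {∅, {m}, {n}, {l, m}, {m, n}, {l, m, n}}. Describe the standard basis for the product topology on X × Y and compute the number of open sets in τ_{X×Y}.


Basis B = {∅ × ∅, {ζ} × {m}, {ζ} × {n}, {η} × {m}, {η} × {n}, {ζ} × {l, m}, {ζ} × {m, n}, {ζ, η} × {m}, {ζ, η} × {n}, {η} × {l, m}, {η} × {m, n}, {ζ} × {l, m, n}, {ζ, η, θ} × {m}, {ζ, η, θ} × {n}, {η} × {l, m, n}, {ζ, η} × {l, m}, {ζ, η} × {m, n}, {ζ, η} × {l, m, n}, {ζ, η, θ} × {l, m}, {ζ, η, θ} × {m, n}, {ζ, η, θ} × {l, m, n}}; |τ_{X×Y}| = 70.

Enumerate products U × V with U ∈ τ_X, V ∈ τ_Y (deduplicated):
  ∅ × ∅ = {} (∅)
  {ζ} × {m} = {(ζ,m)}
  {ζ} × {n} = {(ζ,n)}
  {η} × {m} = {(η,m)}
  {η} × {n} = {(η,n)}
  {ζ} × {l, m} = {(ζ,l), (ζ,m)}
  {ζ} × {m, n} = {(ζ,m), (ζ,n)}
  {ζ, η} × {m} = {(ζ,m), (η,m)}
  {ζ, η} × {n} = {(ζ,n), (η,n)}
  {η} × {l, m} = {(η,l), (η,m)}
  {η} × {m, n} = {(η,m), (η,n)}
  {ζ} × {l, m, n} = {(ζ,l), (ζ,m), (ζ,n)}
  {ζ, η, θ} × {m} = {(ζ,m), (η,m), (θ,m)}
  {ζ, η, θ} × {n} = {(ζ,n), (η,n), (θ,n)}
  {η} × {l, m, n} = {(η,l), (η,m), (η,n)}
  {ζ, η} × {l, m} = {(ζ,l), (ζ,m), (η,l), (η,m)}
  {ζ, η} × {m, n} = {(ζ,m), (ζ,n), (η,m), (η,n)}
  {ζ, η} × {l, m, n} = {(ζ,l), (ζ,m), (ζ,n), (η,l), (η,m), (η,n)}
  {ζ, η, θ} × {l, m} = {(ζ,l), (ζ,m), (η,l), (η,m), (θ,l), (θ,m)}
  {ζ, η, θ} × {m, n} = {(ζ,m), (ζ,n), (η,m), (η,n), (θ,m), (θ,n)}
  {ζ, η, θ} × {l, m, n} = {(ζ,l), (ζ,m), (ζ,n), (η,l), (η,m), (η,n), (θ,l), (θ,m), (θ,n)}
These 21 distinct sets form the basis B.
Close under arbitrary unions to get τ_{X×Y}; counting gives |τ_{X×Y}| = 70.


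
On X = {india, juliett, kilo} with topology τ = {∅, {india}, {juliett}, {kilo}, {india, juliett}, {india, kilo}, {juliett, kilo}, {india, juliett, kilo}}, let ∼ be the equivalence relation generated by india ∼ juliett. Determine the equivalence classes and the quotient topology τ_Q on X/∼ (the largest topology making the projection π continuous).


X/∼ = {[india=juliett], [kilo]}; |τ_Q| = 4.

Equivalence classes: [india=juliett], [kilo].
Quotient map π: X → X/∼ sends india ↦ [india=juliett], juliett ↦ [india=juliett], kilo ↦ [kilo].
For each subset V ⊆ X/∼, compute π^{-1}(V) ⊆ X and check whether π^{-1}(V) ∈ τ. V is open in τ_Q iff π^{-1}(V) ∈ τ.
  V = {}: π^{-1}(V) = ∅ ∈ τ ✓.
  V = {[india=juliett]}: π^{-1}(V) = {india, juliett} ∈ τ ✓.
  V = {[kilo]}: π^{-1}(V) = {kilo} ∈ τ ✓.
  V = {[india=juliett], [kilo]}: π^{-1}(V) = {india, juliett, kilo} ∈ τ ✓.
Open sets in the quotient: τ_Q = {{}, {[india=juliett]}, {[kilo]}, {[india=juliett], [kilo]}} (4 elements).


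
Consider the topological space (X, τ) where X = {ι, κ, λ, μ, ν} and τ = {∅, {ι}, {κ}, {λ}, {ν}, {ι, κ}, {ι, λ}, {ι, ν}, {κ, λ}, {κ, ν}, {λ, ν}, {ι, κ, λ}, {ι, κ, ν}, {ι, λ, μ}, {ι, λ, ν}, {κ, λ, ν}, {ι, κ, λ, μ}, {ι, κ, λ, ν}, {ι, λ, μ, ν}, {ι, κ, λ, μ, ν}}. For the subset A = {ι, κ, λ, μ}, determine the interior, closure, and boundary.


int(A) = {ι, κ, λ, μ}, cl(A) = {ι, κ, λ, μ}, ∂A = ∅.

Closed sets in (X, τ) are complements of opens:
  closed(X, τ) = {∅, {κ}, {μ}, {ν}, {ι, μ}, {κ, μ}, {κ, ν}, {λ, μ}, {μ, ν}, {ι, κ, μ}, {ι, λ, μ}, {ι, μ, ν}, {κ, λ, μ}, {κ, μ, ν}, {λ, μ, ν}, {ι, κ, λ, μ}, {ι, κ, μ, ν}, {ι, λ, μ, ν}, {κ, λ, μ, ν}, {ι, κ, λ, μ, ν}}.
int(A) = ⋃ {U ∈ τ : U ⊆ A}. Opens contained in A: ∅, {ι}, {κ}, {λ}, {ι, κ}, {ι, λ}, {κ, λ}, {ι, κ, λ}, {ι, λ, μ}, {ι, κ, λ, μ}.
Taking the union of these: int(A) = {ι, κ, λ, μ}.
cl(A) = ⋂ {C closed : A ⊆ C}. Closed sets containing A: {ι, κ, λ, μ}, {ι, κ, λ, μ, ν}.
Intersecting these: cl(A) = {ι, κ, λ, μ}.
∂A = cl(A) ∖ int(A) = {ι, κ, λ, μ} ∖ {ι, κ, λ, μ} = ∅.


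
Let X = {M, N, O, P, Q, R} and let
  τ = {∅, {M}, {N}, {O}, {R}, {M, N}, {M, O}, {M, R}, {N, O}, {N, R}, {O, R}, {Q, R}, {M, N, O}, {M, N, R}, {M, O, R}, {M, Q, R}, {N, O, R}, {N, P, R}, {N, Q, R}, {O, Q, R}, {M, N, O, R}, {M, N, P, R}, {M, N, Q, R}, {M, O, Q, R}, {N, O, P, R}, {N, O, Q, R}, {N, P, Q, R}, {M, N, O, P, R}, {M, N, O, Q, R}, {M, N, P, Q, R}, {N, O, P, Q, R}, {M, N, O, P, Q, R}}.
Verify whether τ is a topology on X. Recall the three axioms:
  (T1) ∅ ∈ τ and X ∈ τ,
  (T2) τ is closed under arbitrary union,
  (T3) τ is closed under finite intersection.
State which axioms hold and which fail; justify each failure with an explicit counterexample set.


τ IS a topology on X.

Axiom (T1): ∅ ∈ τ? Yes; X ∈ τ? Yes.
Axiom (T2/T3): check pairwise unions and intersections of members of τ.
All pairwise intersections and unions checked — each lies in τ. Therefore τ satisfies (T1), (T2), (T3): it IS a topology on X.


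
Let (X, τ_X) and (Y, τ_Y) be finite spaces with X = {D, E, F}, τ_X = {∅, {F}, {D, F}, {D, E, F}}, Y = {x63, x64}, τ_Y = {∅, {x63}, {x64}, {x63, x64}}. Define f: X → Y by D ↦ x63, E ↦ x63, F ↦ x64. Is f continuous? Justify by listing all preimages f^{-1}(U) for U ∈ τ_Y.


f is NOT continuous.

Compute f^{-1}(U) for each U ∈ τ_Y:
  U = ∅: f^{-1}(U) = ∅ ∈ τ_X ✓.
  U = {x63}: f^{-1}(U) = {D, E} ∉ τ_X ✗.
  U = {x64}: f^{-1}(U) = {F} ∈ τ_X ✓.
  U = {x63, x64}: f^{-1}(U) = {D, E, F} ∈ τ_X ✓.
Found U = {x63} with f^{-1}(U) = {D, E} not in τ_X. Therefore f is NOT continuous.


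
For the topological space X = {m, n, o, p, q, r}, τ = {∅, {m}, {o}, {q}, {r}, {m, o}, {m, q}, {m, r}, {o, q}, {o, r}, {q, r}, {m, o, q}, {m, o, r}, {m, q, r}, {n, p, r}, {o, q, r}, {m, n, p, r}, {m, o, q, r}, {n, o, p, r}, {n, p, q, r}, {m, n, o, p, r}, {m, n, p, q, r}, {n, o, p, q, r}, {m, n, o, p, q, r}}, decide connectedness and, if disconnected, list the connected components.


(X, τ) is disconnected; components = [{m}, {o}, {q}, {n, p, r}].

Find clopen sets (U ∈ τ with X ∖ U ∈ τ):
  U = ∅, X ∖ U = {m, n, o, p, q, r} — both open, so U is clopen.
  U = {m}, X ∖ U = {n, o, p, q, r} — both open, so U is clopen.
  U = {o}, X ∖ U = {m, n, p, q, r} — both open, so U is clopen.
  U = {q}, X ∖ U = {m, n, o, p, r} — both open, so U is clopen.
  U = {m, o}, X ∖ U = {n, p, q, r} — both open, so U is clopen.
  U = {m, q}, X ∖ U = {n, o, p, r} — both open, so U is clopen.
  U = {o, q}, X ∖ U = {m, n, p, r} — both open, so U is clopen.
  U = {m, o, q}, X ∖ U = {n, p, r} — both open, so U is clopen.
  U = {n, p, r}, X ∖ U = {m, o, q} — both open, so U is clopen.
  U = {m, n, p, r}, X ∖ U = {o, q} — both open, so U is clopen.
  U = {n, o, p, r}, X ∖ U = {m, q} — both open, so U is clopen.
  U = {n, p, q, r}, X ∖ U = {m, o} — both open, so U is clopen.
  U = {m, n, o, p, r}, X ∖ U = {q} — both open, so U is clopen.
  U = {m, n, p, q, r}, X ∖ U = {o} — both open, so U is clopen.
  U = {n, o, p, q, r}, X ∖ U = {m} — both open, so U is clopen.
  U = {m, n, o, p, q, r}, X ∖ U = ∅ — both open, so U is clopen.
Nontrivial clopen(s) exist: e.g. {m, n, p, q, r}. So (X, τ) is disconnected.
Compute connected components by grouping points that agree on all clopens:
  component: {m}
  component: {o}
  component: {q}
  component: {n, p, r}


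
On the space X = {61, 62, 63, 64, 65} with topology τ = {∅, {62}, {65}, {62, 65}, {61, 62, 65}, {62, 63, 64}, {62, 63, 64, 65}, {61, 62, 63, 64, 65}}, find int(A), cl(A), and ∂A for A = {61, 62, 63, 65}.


int(A) = {61, 62, 65}, cl(A) = {61, 62, 63, 64, 65}, ∂A = {63, 64}.

Closed sets in (X, τ) are complements of opens:
  closed(X, τ) = {∅, {61}, {61, 65}, {63, 64}, {61, 63, 64}, {61, 62, 63, 64}, {61, 63, 64, 65}, {61, 62, 63, 64, 65}}.
int(A) = ⋃ {U ∈ τ : U ⊆ A}. Opens contained in A: ∅, {62}, {65}, {62, 65}, {61, 62, 65}.
Taking the union of these: int(A) = {61, 62, 65}.
cl(A) = ⋂ {C closed : A ⊆ C}. Closed sets containing A: {61, 62, 63, 64, 65}.
Intersecting these: cl(A) = {61, 62, 63, 64, 65}.
∂A = cl(A) ∖ int(A) = {61, 62, 63, 64, 65} ∖ {61, 62, 65} = {63, 64}.


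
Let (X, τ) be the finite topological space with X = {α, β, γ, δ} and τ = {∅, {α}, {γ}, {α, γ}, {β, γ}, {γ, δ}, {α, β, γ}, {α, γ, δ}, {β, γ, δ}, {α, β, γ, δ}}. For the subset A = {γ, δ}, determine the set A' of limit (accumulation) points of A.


A' = {β, δ}

For each x ∈ X, list the open sets U ∈ τ with x ∈ U, then check whether U ∩ (A ∖ {x}) ≠ ∅ for every such U.
  x = α: open {α} ∋ x has {α} ∩ (A ∖ {α}) = ∅, so x is NOT a limit point.
  x = β: opens ∋ x are {β, γ}, {α, β, γ}, {β, γ, δ}, {α, β, γ, δ}; each meets A ∖ {β}, so x IS a limit point.
  x = γ: open {γ} ∋ x has {γ} ∩ (A ∖ {γ}) = ∅, so x is NOT a limit point.
  x = δ: opens ∋ x are {γ, δ}, {α, γ, δ}, {β, γ, δ}, {α, β, γ, δ}; each meets A ∖ {δ}, so x IS a limit point.
Collecting: A' = {β, δ}.


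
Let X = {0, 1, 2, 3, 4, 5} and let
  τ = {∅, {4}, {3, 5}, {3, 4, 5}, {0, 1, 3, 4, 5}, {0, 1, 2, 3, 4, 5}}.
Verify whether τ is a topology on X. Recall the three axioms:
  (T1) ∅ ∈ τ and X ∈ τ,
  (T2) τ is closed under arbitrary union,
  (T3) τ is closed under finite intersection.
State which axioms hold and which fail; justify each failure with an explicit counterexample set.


τ IS a topology on X.

Axiom (T1): ∅ ∈ τ? Yes; X ∈ τ? Yes.
Axiom (T2/T3): check pairwise unions and intersections of members of τ.
All pairwise intersections and unions checked — each lies in τ. Therefore τ satisfies (T1), (T2), (T3): it IS a topology on X.


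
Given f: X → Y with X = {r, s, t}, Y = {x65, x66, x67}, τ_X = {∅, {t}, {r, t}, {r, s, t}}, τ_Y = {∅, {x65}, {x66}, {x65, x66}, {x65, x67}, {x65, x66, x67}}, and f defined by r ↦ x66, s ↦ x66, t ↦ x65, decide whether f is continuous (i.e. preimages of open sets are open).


f is NOT continuous.

Compute f^{-1}(U) for each U ∈ τ_Y:
  U = ∅: f^{-1}(U) = ∅ ∈ τ_X ✓.
  U = {x65}: f^{-1}(U) = {t} ∈ τ_X ✓.
  U = {x66}: f^{-1}(U) = {r, s} ∉ τ_X ✗.
  U = {x65, x66}: f^{-1}(U) = {r, s, t} ∈ τ_X ✓.
  U = {x65, x67}: f^{-1}(U) = {t} ∈ τ_X ✓.
  U = {x65, x66, x67}: f^{-1}(U) = {r, s, t} ∈ τ_X ✓.
Found U = {x66} with f^{-1}(U) = {r, s} not in τ_X. Therefore f is NOT continuous.


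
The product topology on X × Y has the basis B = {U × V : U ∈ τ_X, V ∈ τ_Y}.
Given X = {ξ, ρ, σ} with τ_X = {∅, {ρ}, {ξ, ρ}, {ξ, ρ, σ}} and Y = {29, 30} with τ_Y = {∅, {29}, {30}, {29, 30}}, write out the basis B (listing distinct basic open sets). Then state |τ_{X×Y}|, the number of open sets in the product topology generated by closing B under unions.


Basis B = {∅ × ∅, {ρ} × {29}, {ρ} × {30}, {ξ, ρ} × {29}, {ξ, ρ} × {30}, {ρ} × {29, 30}, {ξ, ρ, σ} × {29}, {ξ, ρ, σ} × {30}, {ξ, ρ} × {29, 30}, {ξ, ρ, σ} × {29, 30}}; |τ_{X×Y}| = 16.

Enumerate products U × V with U ∈ τ_X, V ∈ τ_Y (deduplicated):
  ∅ × ∅ = {} (∅)
  {ρ} × {29} = {(ρ,29)}
  {ρ} × {30} = {(ρ,30)}
  {ξ, ρ} × {29} = {(ξ,29), (ρ,29)}
  {ξ, ρ} × {30} = {(ξ,30), (ρ,30)}
  {ρ} × {29, 30} = {(ρ,29), (ρ,30)}
  {ξ, ρ, σ} × {29} = {(ξ,29), (ρ,29), (σ,29)}
  {ξ, ρ, σ} × {30} = {(ξ,30), (ρ,30), (σ,30)}
  {ξ, ρ} × {29, 30} = {(ξ,29), (ξ,30), (ρ,29), (ρ,30)}
  {ξ, ρ, σ} × {29, 30} = {(ξ,29), (ξ,30), (ρ,29), (ρ,30), (σ,29), (σ,30)}
These 10 distinct sets form the basis B.
Close under arbitrary unions to get τ_{X×Y}; counting gives |τ_{X×Y}| = 16.


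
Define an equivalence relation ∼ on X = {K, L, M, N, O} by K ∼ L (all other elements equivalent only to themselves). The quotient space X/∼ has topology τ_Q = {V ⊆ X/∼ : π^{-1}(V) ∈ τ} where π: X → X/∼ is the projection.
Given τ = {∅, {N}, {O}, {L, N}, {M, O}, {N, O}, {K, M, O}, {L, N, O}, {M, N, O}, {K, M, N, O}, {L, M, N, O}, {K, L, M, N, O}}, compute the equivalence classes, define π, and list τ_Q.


X/∼ = {[K=L], [M], [N], [O]}; |τ_Q| = 7.

Equivalence classes: [K=L], [M], [N], [O].
Quotient map π: X → X/∼ sends K ↦ [K=L], L ↦ [K=L], M ↦ [M], N ↦ [N], O ↦ [O].
For each subset V ⊆ X/∼, compute π^{-1}(V) ⊆ X and check whether π^{-1}(V) ∈ τ. V is open in τ_Q iff π^{-1}(V) ∈ τ.
  V = {}: π^{-1}(V) = ∅ ∈ τ ✓.
  V = {[K=L]}: π^{-1}(V) = {K, L} ∉ τ ✗.
  V = {[M]}: π^{-1}(V) = {M} ∉ τ ✗.
  V = {[K=L], [M]}: π^{-1}(V) = {K, L, M} ∉ τ ✗.
  V = {[N]}: π^{-1}(V) = {N} ∈ τ ✓.
  V = {[K=L], [N]}: π^{-1}(V) = {K, L, N} ∉ τ ✗.
  V = {[M], [N]}: π^{-1}(V) = {M, N} ∉ τ ✗.
  V = {[K=L], [M], [N]}: π^{-1}(V) = {K, L, M, N} ∉ τ ✗.
  V = {[O]}: π^{-1}(V) = {O} ∈ τ ✓.
  V = {[K=L], [O]}: π^{-1}(V) = {K, L, O} ∉ τ ✗.
  V = {[M], [O]}: π^{-1}(V) = {M, O} ∈ τ ✓.
  V = {[K=L], [M], [O]}: π^{-1}(V) = {K, L, M, O} ∉ τ ✗.
  V = {[N], [O]}: π^{-1}(V) = {N, O} ∈ τ ✓.
  V = {[K=L], [N], [O]}: π^{-1}(V) = {K, L, N, O} ∉ τ ✗.
  V = {[M], [N], [O]}: π^{-1}(V) = {M, N, O} ∈ τ ✓.
  V = {[K=L], [M], [N], [O]}: π^{-1}(V) = {K, L, M, N, O} ∈ τ ✓.
Open sets in the quotient: τ_Q = {{}, {[N]}, {[O]}, {[M], [O]}, {[N], [O]}, {[M], [N], [O]}, {[K=L], [M], [N], [O]}} (7 elements).


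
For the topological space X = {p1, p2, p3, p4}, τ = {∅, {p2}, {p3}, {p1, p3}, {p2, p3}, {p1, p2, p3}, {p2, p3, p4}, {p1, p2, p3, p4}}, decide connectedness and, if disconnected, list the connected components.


(X, τ) is connected.

Find clopen sets (U ∈ τ with X ∖ U ∈ τ):
  U = ∅, X ∖ U = {p1, p2, p3, p4} — both open, so U is clopen.
  U = {p1, p2, p3, p4}, X ∖ U = ∅ — both open, so U is clopen.
Only trivial clopens (∅ and X) exist, so (X, τ) is connected.
Compute connected components by grouping points that agree on all clopens:
  component: {p1, p2, p3, p4}


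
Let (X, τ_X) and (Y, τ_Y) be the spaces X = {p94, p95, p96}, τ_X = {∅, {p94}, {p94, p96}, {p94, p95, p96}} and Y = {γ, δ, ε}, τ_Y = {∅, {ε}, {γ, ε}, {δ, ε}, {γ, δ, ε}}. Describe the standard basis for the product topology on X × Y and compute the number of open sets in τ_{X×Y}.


Basis B = {∅ × ∅, {p94} × {ε}, {p94} × {γ, ε}, {p94} × {δ, ε}, {p94, p96} × {ε}, {p94} × {γ, δ, ε}, {p94, p95, p96} × {ε}, {p94, p96} × {γ, ε}, {p94, p96} × {δ, ε}, {p94, p96} × {γ, δ, ε}, {p94, p95, p96} × {γ, ε}, {p94, p95, p96} × {δ, ε}, {p94, p95, p96} × {γ, δ, ε}}; |τ_{X×Y}| = 30.

Enumerate products U × V with U ∈ τ_X, V ∈ τ_Y (deduplicated):
  ∅ × ∅ = {} (∅)
  {p94} × {ε} = {(p94,ε)}
  {p94} × {γ, ε} = {(p94,γ), (p94,ε)}
  {p94} × {δ, ε} = {(p94,δ), (p94,ε)}
  {p94, p96} × {ε} = {(p94,ε), (p96,ε)}
  {p94} × {γ, δ, ε} = {(p94,γ), (p94,δ), (p94,ε)}
  {p94, p95, p96} × {ε} = {(p94,ε), (p95,ε), (p96,ε)}
  {p94, p96} × {γ, ε} = {(p94,γ), (p94,ε), (p96,γ), (p96,ε)}
  {p94, p96} × {δ, ε} = {(p94,δ), (p94,ε), (p96,δ), (p96,ε)}
  {p94, p96} × {γ, δ, ε} = {(p94,γ), (p94,δ), (p94,ε), (p96,γ), (p96,δ), (p96,ε)}
  {p94, p95, p96} × {γ, ε} = {(p94,γ), (p94,ε), (p95,γ), (p95,ε), (p96,γ), (p96,ε)}
  {p94, p95, p96} × {δ, ε} = {(p94,δ), (p94,ε), (p95,δ), (p95,ε), (p96,δ), (p96,ε)}
  {p94, p95, p96} × {γ, δ, ε} = {(p94,γ), (p94,δ), (p94,ε), (p95,γ), (p95,δ), (p95,ε), (p96,γ), (p96,δ), (p96,ε)}
These 13 distinct sets form the basis B.
Close under arbitrary unions to get τ_{X×Y}; counting gives |τ_{X×Y}| = 30.


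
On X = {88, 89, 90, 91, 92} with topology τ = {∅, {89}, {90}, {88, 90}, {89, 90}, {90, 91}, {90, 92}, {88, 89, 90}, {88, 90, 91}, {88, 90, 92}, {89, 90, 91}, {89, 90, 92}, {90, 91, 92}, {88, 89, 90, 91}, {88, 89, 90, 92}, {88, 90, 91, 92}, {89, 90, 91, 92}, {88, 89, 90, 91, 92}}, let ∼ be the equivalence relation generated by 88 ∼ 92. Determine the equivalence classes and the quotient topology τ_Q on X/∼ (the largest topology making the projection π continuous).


X/∼ = {[88=92], [89], [90], [91]}; |τ_Q| = 10.

Equivalence classes: [88=92], [89], [90], [91].
Quotient map π: X → X/∼ sends 88 ↦ [88=92], 89 ↦ [89], 90 ↦ [90], 91 ↦ [91], 92 ↦ [88=92].
For each subset V ⊆ X/∼, compute π^{-1}(V) ⊆ X and check whether π^{-1}(V) ∈ τ. V is open in τ_Q iff π^{-1}(V) ∈ τ.
  V = {}: π^{-1}(V) = ∅ ∈ τ ✓.
  V = {[88=92]}: π^{-1}(V) = {88, 92} ∉ τ ✗.
  V = {[89]}: π^{-1}(V) = {89} ∈ τ ✓.
  V = {[88=92], [89]}: π^{-1}(V) = {88, 89, 92} ∉ τ ✗.
  V = {[90]}: π^{-1}(V) = {90} ∈ τ ✓.
  V = {[88=92], [90]}: π^{-1}(V) = {88, 90, 92} ∈ τ ✓.
  V = {[89], [90]}: π^{-1}(V) = {89, 90} ∈ τ ✓.
  V = {[88=92], [89], [90]}: π^{-1}(V) = {88, 89, 90, 92} ∈ τ ✓.
  V = {[91]}: π^{-1}(V) = {91} ∉ τ ✗.
  V = {[88=92], [91]}: π^{-1}(V) = {88, 91, 92} ∉ τ ✗.
  V = {[89], [91]}: π^{-1}(V) = {89, 91} ∉ τ ✗.
  V = {[88=92], [89], [91]}: π^{-1}(V) = {88, 89, 91, 92} ∉ τ ✗.
  V = {[90], [91]}: π^{-1}(V) = {90, 91} ∈ τ ✓.
  V = {[88=92], [90], [91]}: π^{-1}(V) = {88, 90, 91, 92} ∈ τ ✓.
  V = {[89], [90], [91]}: π^{-1}(V) = {89, 90, 91} ∈ τ ✓.
  V = {[88=92], [89], [90], [91]}: π^{-1}(V) = {88, 89, 90, 91, 92} ∈ τ ✓.
Open sets in the quotient: τ_Q = {{}, {[89]}, {[90]}, {[88=92], [90]}, {[89], [90]}, {[88=92], [89], [90]}, {[90], [91]}, {[88=92], [90], [91]}, {[89], [90], [91]}, {[88=92], [89], [90], [91]}} (10 elements).


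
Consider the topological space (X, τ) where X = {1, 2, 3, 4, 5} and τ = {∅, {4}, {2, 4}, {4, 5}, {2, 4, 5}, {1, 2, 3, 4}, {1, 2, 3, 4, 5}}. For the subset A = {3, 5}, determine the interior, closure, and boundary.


int(A) = ∅, cl(A) = {1, 3, 5}, ∂A = {1, 3, 5}.

Closed sets in (X, τ) are complements of opens:
  closed(X, τ) = {∅, {5}, {1, 3}, {1, 2, 3}, {1, 3, 5}, {1, 2, 3, 5}, {1, 2, 3, 4, 5}}.
int(A) = ⋃ {U ∈ τ : U ⊆ A}. Opens contained in A: ∅.
Taking the union of these: int(A) = ∅.
cl(A) = ⋂ {C closed : A ⊆ C}. Closed sets containing A: {1, 3, 5}, {1, 2, 3, 5}, {1, 2, 3, 4, 5}.
Intersecting these: cl(A) = {1, 3, 5}.
∂A = cl(A) ∖ int(A) = {1, 3, 5} ∖ ∅ = {1, 3, 5}.


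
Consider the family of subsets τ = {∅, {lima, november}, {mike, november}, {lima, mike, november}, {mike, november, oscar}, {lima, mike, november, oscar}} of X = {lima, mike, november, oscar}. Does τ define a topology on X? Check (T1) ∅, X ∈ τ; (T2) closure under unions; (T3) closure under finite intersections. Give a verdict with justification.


τ is NOT a topology on X.

Axiom (T1): ∅ ∈ τ? Yes; X ∈ τ? Yes.
Axiom (T2/T3): check pairwise unions and intersections of members of τ.
Counterexample for (T3): {lima, november} ∩ {mike, november} = {november} ∉ τ. Therefore τ is NOT a topology.


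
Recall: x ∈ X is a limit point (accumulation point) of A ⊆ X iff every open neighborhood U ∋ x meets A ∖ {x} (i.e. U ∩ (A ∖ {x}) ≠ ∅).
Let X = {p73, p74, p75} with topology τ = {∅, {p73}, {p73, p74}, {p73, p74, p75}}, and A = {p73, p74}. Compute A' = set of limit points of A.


A' = {p74, p75}

For each x ∈ X, list the open sets U ∈ τ with x ∈ U, then check whether U ∩ (A ∖ {x}) ≠ ∅ for every such U.
  x = p73: open {p73} ∋ x has {p73} ∩ (A ∖ {p73}) = ∅, so x is NOT a limit point.
  x = p74: opens ∋ x are {p73, p74}, {p73, p74, p75}; each meets A ∖ {p74}, so x IS a limit point.
  x = p75: opens ∋ x are {p73, p74, p75}; each meets A ∖ {p75}, so x IS a limit point.
Collecting: A' = {p74, p75}.


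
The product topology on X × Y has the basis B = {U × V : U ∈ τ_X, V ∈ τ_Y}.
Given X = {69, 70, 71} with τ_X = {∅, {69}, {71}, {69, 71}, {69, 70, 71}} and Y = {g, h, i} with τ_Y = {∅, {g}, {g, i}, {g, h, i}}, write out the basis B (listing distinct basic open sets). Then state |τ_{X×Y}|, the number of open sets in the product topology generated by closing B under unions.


Basis B = {∅ × ∅, {69} × {g}, {71} × {g}, {69} × {g, i}, {69, 71} × {g}, {71} × {g, i}, {69} × {g, h, i}, {69, 70, 71} × {g}, {71} × {g, h, i}, {69, 71} × {g, i}, {69, 71} × {g, h, i}, {69, 70, 71} × {g, i}, {69, 70, 71} × {g, h, i}}; |τ_{X×Y}| = 30.

Enumerate products U × V with U ∈ τ_X, V ∈ τ_Y (deduplicated):
  ∅ × ∅ = {} (∅)
  {69} × {g} = {(69,g)}
  {71} × {g} = {(71,g)}
  {69} × {g, i} = {(69,g), (69,i)}
  {69, 71} × {g} = {(69,g), (71,g)}
  {71} × {g, i} = {(71,g), (71,i)}
  {69} × {g, h, i} = {(69,g), (69,h), (69,i)}
  {69, 70, 71} × {g} = {(69,g), (70,g), (71,g)}
  {71} × {g, h, i} = {(71,g), (71,h), (71,i)}
  {69, 71} × {g, i} = {(69,g), (69,i), (71,g), (71,i)}
  {69, 71} × {g, h, i} = {(69,g), (69,h), (69,i), (71,g), (71,h), (71,i)}
  {69, 70, 71} × {g, i} = {(69,g), (69,i), (70,g), (70,i), (71,g), (71,i)}
  {69, 70, 71} × {g, h, i} = {(69,g), (69,h), (69,i), (70,g), (70,h), (70,i), (71,g), (71,h), (71,i)}
These 13 distinct sets form the basis B.
Close under arbitrary unions to get τ_{X×Y}; counting gives |τ_{X×Y}| = 30.


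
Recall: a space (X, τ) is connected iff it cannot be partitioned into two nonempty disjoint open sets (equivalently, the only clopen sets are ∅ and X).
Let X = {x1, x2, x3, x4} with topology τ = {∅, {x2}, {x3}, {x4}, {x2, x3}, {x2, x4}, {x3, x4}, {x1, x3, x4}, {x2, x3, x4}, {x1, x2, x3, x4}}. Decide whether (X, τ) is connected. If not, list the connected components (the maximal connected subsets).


(X, τ) is disconnected; components = [{x2}, {x1, x3, x4}].

Find clopen sets (U ∈ τ with X ∖ U ∈ τ):
  U = ∅, X ∖ U = {x1, x2, x3, x4} — both open, so U is clopen.
  U = {x2}, X ∖ U = {x1, x3, x4} — both open, so U is clopen.
  U = {x1, x3, x4}, X ∖ U = {x2} — both open, so U is clopen.
  U = {x1, x2, x3, x4}, X ∖ U = ∅ — both open, so U is clopen.
Nontrivial clopen(s) exist: e.g. {x2}. So (X, τ) is disconnected.
Compute connected components by grouping points that agree on all clopens:
  component: {x2}
  component: {x1, x3, x4}


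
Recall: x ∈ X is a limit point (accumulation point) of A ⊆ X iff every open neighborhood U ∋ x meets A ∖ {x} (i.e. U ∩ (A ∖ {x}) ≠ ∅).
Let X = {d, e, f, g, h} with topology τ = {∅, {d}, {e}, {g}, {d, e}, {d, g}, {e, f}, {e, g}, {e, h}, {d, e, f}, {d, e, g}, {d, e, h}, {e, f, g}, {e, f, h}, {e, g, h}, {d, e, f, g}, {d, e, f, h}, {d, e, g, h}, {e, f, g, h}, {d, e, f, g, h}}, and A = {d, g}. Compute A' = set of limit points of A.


A' = ∅

For each x ∈ X, list the open sets U ∈ τ with x ∈ U, then check whether U ∩ (A ∖ {x}) ≠ ∅ for every such U.
  x = d: open {d} ∋ x has {d} ∩ (A ∖ {d}) = ∅, so x is NOT a limit point.
  x = e: open {e} ∋ x has {e} ∩ (A ∖ {e}) = ∅, so x is NOT a limit point.
  x = f: open {e, f} ∋ x has {e, f} ∩ (A ∖ {f}) = ∅, so x is NOT a limit point.
  x = g: open {g} ∋ x has {g} ∩ (A ∖ {g}) = ∅, so x is NOT a limit point.
  x = h: open {e, h} ∋ x has {e, h} ∩ (A ∖ {h}) = ∅, so x is NOT a limit point.
Collecting: A' = ∅.


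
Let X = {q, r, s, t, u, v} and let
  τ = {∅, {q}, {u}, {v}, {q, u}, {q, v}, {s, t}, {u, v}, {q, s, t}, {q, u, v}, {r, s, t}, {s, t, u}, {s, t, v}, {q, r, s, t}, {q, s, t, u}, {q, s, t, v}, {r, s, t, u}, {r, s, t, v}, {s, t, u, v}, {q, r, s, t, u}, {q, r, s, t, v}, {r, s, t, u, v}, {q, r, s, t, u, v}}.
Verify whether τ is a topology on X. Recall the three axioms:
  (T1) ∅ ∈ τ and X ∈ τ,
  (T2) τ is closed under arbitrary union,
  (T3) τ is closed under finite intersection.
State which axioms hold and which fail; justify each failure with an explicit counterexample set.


τ is NOT a topology on X.

Axiom (T1): ∅ ∈ τ? Yes; X ∈ τ? Yes.
Axiom (T2/T3): check pairwise unions and intersections of members of τ.
Counterexample for (T2): {q} ∪ {s, t, u, v} = {q, s, t, u, v} ∉ τ. Therefore τ is NOT a topology.


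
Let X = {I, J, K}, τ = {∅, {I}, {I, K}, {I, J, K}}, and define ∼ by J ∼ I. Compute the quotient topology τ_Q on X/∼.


X/∼ = {[I=J], [K]}; |τ_Q| = 2.

Equivalence classes: [I=J], [K].
Quotient map π: X → X/∼ sends I ↦ [I=J], J ↦ [I=J], K ↦ [K].
For each subset V ⊆ X/∼, compute π^{-1}(V) ⊆ X and check whether π^{-1}(V) ∈ τ. V is open in τ_Q iff π^{-1}(V) ∈ τ.
  V = {}: π^{-1}(V) = ∅ ∈ τ ✓.
  V = {[I=J]}: π^{-1}(V) = {I, J} ∉ τ ✗.
  V = {[K]}: π^{-1}(V) = {K} ∉ τ ✗.
  V = {[I=J], [K]}: π^{-1}(V) = {I, J, K} ∈ τ ✓.
Open sets in the quotient: τ_Q = {{}, {[I=J], [K]}} (2 elements).


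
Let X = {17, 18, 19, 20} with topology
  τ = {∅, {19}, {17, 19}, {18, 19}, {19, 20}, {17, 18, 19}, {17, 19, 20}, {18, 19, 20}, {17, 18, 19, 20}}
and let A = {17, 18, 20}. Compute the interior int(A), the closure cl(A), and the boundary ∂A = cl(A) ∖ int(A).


int(A) = ∅, cl(A) = {17, 18, 20}, ∂A = {17, 18, 20}.

Closed sets in (X, τ) are complements of opens:
  closed(X, τ) = {∅, {17}, {18}, {20}, {17, 18}, {17, 20}, {18, 20}, {17, 18, 20}, {17, 18, 19, 20}}.
int(A) = ⋃ {U ∈ τ : U ⊆ A}. Opens contained in A: ∅.
Taking the union of these: int(A) = ∅.
cl(A) = ⋂ {C closed : A ⊆ C}. Closed sets containing A: {17, 18, 20}, {17, 18, 19, 20}.
Intersecting these: cl(A) = {17, 18, 20}.
∂A = cl(A) ∖ int(A) = {17, 18, 20} ∖ ∅ = {17, 18, 20}.


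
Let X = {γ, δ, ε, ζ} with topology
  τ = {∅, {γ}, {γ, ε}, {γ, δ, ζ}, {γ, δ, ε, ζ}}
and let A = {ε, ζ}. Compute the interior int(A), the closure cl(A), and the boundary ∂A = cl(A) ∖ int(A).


int(A) = ∅, cl(A) = {δ, ε, ζ}, ∂A = {δ, ε, ζ}.

Closed sets in (X, τ) are complements of opens:
  closed(X, τ) = {∅, {ε}, {δ, ζ}, {δ, ε, ζ}, {γ, δ, ε, ζ}}.
int(A) = ⋃ {U ∈ τ : U ⊆ A}. Opens contained in A: ∅.
Taking the union of these: int(A) = ∅.
cl(A) = ⋂ {C closed : A ⊆ C}. Closed sets containing A: {δ, ε, ζ}, {γ, δ, ε, ζ}.
Intersecting these: cl(A) = {δ, ε, ζ}.
∂A = cl(A) ∖ int(A) = {δ, ε, ζ} ∖ ∅ = {δ, ε, ζ}.


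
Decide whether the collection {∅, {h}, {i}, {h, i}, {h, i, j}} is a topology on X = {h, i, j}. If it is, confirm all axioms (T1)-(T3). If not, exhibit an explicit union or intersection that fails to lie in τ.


τ IS a topology on X.

Axiom (T1): ∅ ∈ τ? Yes; X ∈ τ? Yes.
Axiom (T2/T3): check pairwise unions and intersections of members of τ.
All pairwise intersections and unions checked — each lies in τ. Therefore τ satisfies (T1), (T2), (T3): it IS a topology on X.


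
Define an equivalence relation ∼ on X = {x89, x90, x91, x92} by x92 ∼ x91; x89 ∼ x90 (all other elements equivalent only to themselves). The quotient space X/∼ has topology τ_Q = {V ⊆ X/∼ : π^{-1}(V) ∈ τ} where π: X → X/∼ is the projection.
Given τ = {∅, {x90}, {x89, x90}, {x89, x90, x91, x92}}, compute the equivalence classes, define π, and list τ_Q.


X/∼ = {[x89=x90], [x91=x92]}; |τ_Q| = 3.

Equivalence classes: [x89=x90], [x91=x92].
Quotient map π: X → X/∼ sends x89 ↦ [x89=x90], x90 ↦ [x89=x90], x91 ↦ [x91=x92], x92 ↦ [x91=x92].
For each subset V ⊆ X/∼, compute π^{-1}(V) ⊆ X and check whether π^{-1}(V) ∈ τ. V is open in τ_Q iff π^{-1}(V) ∈ τ.
  V = {}: π^{-1}(V) = ∅ ∈ τ ✓.
  V = {[x89=x90]}: π^{-1}(V) = {x89, x90} ∈ τ ✓.
  V = {[x91=x92]}: π^{-1}(V) = {x91, x92} ∉ τ ✗.
  V = {[x89=x90], [x91=x92]}: π^{-1}(V) = {x89, x90, x91, x92} ∈ τ ✓.
Open sets in the quotient: τ_Q = {{}, {[x89=x90]}, {[x89=x90], [x91=x92]}} (3 elements).


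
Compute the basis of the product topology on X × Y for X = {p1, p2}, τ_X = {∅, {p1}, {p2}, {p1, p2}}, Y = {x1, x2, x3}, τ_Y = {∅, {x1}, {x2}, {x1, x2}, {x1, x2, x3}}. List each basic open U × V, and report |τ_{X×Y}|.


Basis B = {∅ × ∅, {p1} × {x1}, {p1} × {x2}, {p2} × {x1}, {p2} × {x2}, {p1} × {x1, x2}, {p1, p2} × {x1}, {p1, p2} × {x2}, {p2} × {x1, x2}, {p1} × {x1, x2, x3}, {p2} × {x1, x2, x3}, {p1, p2} × {x1, x2}, {p1, p2} × {x1, x2, x3}}; |τ_{X×Y}| = 25.

Enumerate products U × V with U ∈ τ_X, V ∈ τ_Y (deduplicated):
  ∅ × ∅ = {} (∅)
  {p1} × {x1} = {(p1,x1)}
  {p1} × {x2} = {(p1,x2)}
  {p2} × {x1} = {(p2,x1)}
  {p2} × {x2} = {(p2,x2)}
  {p1} × {x1, x2} = {(p1,x1), (p1,x2)}
  {p1, p2} × {x1} = {(p1,x1), (p2,x1)}
  {p1, p2} × {x2} = {(p1,x2), (p2,x2)}
  {p2} × {x1, x2} = {(p2,x1), (p2,x2)}
  {p1} × {x1, x2, x3} = {(p1,x1), (p1,x2), (p1,x3)}
  {p2} × {x1, x2, x3} = {(p2,x1), (p2,x2), (p2,x3)}
  {p1, p2} × {x1, x2} = {(p1,x1), (p1,x2), (p2,x1), (p2,x2)}
  {p1, p2} × {x1, x2, x3} = {(p1,x1), (p1,x2), (p1,x3), (p2,x1), (p2,x2), (p2,x3)}
These 13 distinct sets form the basis B.
Close under arbitrary unions to get τ_{X×Y}; counting gives |τ_{X×Y}| = 25.


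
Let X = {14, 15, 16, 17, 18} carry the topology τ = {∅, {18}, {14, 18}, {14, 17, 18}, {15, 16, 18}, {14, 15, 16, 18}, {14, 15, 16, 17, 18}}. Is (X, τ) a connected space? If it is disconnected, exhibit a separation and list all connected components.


(X, τ) is connected.

Find clopen sets (U ∈ τ with X ∖ U ∈ τ):
  U = ∅, X ∖ U = {14, 15, 16, 17, 18} — both open, so U is clopen.
  U = {14, 15, 16, 17, 18}, X ∖ U = ∅ — both open, so U is clopen.
Only trivial clopens (∅ and X) exist, so (X, τ) is connected.
Compute connected components by grouping points that agree on all clopens:
  component: {14, 15, 16, 17, 18}


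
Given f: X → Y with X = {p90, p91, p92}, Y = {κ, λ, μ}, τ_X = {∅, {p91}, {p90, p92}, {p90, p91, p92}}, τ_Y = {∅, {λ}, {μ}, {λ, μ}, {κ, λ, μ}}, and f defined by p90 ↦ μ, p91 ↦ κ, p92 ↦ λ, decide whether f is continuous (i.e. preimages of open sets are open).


f is NOT continuous.

Compute f^{-1}(U) for each U ∈ τ_Y:
  U = ∅: f^{-1}(U) = ∅ ∈ τ_X ✓.
  U = {λ}: f^{-1}(U) = {p92} ∉ τ_X ✗.
  U = {μ}: f^{-1}(U) = {p90} ∉ τ_X ✗.
  U = {λ, μ}: f^{-1}(U) = {p90, p92} ∈ τ_X ✓.
  U = {κ, λ, μ}: f^{-1}(U) = {p90, p91, p92} ∈ τ_X ✓.
Found U = {λ} with f^{-1}(U) = {p92} not in τ_X. Therefore f is NOT continuous.


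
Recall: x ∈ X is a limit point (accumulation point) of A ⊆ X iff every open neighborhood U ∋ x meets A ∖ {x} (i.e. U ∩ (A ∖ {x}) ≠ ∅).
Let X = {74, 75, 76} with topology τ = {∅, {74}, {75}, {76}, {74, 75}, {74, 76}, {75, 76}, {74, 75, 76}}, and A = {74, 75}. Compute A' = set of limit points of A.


A' = ∅

For each x ∈ X, list the open sets U ∈ τ with x ∈ U, then check whether U ∩ (A ∖ {x}) ≠ ∅ for every such U.
  x = 74: open {74} ∋ x has {74} ∩ (A ∖ {74}) = ∅, so x is NOT a limit point.
  x = 75: open {75} ∋ x has {75} ∩ (A ∖ {75}) = ∅, so x is NOT a limit point.
  x = 76: open {76} ∋ x has {76} ∩ (A ∖ {76}) = ∅, so x is NOT a limit point.
Collecting: A' = ∅.


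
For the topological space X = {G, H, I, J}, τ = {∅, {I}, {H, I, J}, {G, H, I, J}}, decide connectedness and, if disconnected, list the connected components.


(X, τ) is connected.

Find clopen sets (U ∈ τ with X ∖ U ∈ τ):
  U = ∅, X ∖ U = {G, H, I, J} — both open, so U is clopen.
  U = {G, H, I, J}, X ∖ U = ∅ — both open, so U is clopen.
Only trivial clopens (∅ and X) exist, so (X, τ) is connected.
Compute connected components by grouping points that agree on all clopens:
  component: {G, H, I, J}


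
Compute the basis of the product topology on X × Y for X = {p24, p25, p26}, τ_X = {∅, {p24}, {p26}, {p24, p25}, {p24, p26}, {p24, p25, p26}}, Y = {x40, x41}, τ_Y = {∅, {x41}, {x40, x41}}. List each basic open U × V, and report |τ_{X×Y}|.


Basis B = {∅ × ∅, {p24} × {x41}, {p26} × {x41}, {p24} × {x40, x41}, {p24, p25} × {x41}, {p24, p26} × {x41}, {p26} × {x40, x41}, {p24, p25, p26} × {x41}, {p24, p25} × {x40, x41}, {p24, p26} × {x40, x41}, {p24, p25, p26} × {x40, x41}}; |τ_{X×Y}| = 18.

Enumerate products U × V with U ∈ τ_X, V ∈ τ_Y (deduplicated):
  ∅ × ∅ = {} (∅)
  {p24} × {x41} = {(p24,x41)}
  {p26} × {x41} = {(p26,x41)}
  {p24} × {x40, x41} = {(p24,x40), (p24,x41)}
  {p24, p25} × {x41} = {(p24,x41), (p25,x41)}
  {p24, p26} × {x41} = {(p24,x41), (p26,x41)}
  {p26} × {x40, x41} = {(p26,x40), (p26,x41)}
  {p24, p25, p26} × {x41} = {(p24,x41), (p25,x41), (p26,x41)}
  {p24, p25} × {x40, x41} = {(p24,x40), (p24,x41), (p25,x40), (p25,x41)}
  {p24, p26} × {x40, x41} = {(p24,x40), (p24,x41), (p26,x40), (p26,x41)}
  {p24, p25, p26} × {x40, x41} = {(p24,x40), (p24,x41), (p25,x40), (p25,x41), (p26,x40), (p26,x41)}
These 11 distinct sets form the basis B.
Close under arbitrary unions to get τ_{X×Y}; counting gives |τ_{X×Y}| = 18.


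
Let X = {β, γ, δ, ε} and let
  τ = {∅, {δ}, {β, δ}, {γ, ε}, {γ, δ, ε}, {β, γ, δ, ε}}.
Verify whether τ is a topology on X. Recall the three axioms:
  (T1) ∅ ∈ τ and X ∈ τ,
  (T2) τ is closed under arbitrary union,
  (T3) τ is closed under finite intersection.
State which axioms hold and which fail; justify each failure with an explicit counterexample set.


τ IS a topology on X.

Axiom (T1): ∅ ∈ τ? Yes; X ∈ τ? Yes.
Axiom (T2/T3): check pairwise unions and intersections of members of τ.
All pairwise intersections and unions checked — each lies in τ. Therefore τ satisfies (T1), (T2), (T3): it IS a topology on X.


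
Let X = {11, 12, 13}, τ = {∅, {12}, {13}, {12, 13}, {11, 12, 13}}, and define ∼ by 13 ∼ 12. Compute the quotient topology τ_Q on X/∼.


X/∼ = {[11], [12=13]}; |τ_Q| = 3.

Equivalence classes: [11], [12=13].
Quotient map π: X → X/∼ sends 11 ↦ [11], 12 ↦ [12=13], 13 ↦ [12=13].
For each subset V ⊆ X/∼, compute π^{-1}(V) ⊆ X and check whether π^{-1}(V) ∈ τ. V is open in τ_Q iff π^{-1}(V) ∈ τ.
  V = {}: π^{-1}(V) = ∅ ∈ τ ✓.
  V = {[11]}: π^{-1}(V) = {11} ∉ τ ✗.
  V = {[12=13]}: π^{-1}(V) = {12, 13} ∈ τ ✓.
  V = {[11], [12=13]}: π^{-1}(V) = {11, 12, 13} ∈ τ ✓.
Open sets in the quotient: τ_Q = {{}, {[12=13]}, {[11], [12=13]}} (3 elements).


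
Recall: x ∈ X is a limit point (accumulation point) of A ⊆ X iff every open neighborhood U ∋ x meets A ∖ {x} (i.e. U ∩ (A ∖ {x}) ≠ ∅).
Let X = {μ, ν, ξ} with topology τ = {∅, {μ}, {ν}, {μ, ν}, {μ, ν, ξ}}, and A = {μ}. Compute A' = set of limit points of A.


A' = {ξ}

For each x ∈ X, list the open sets U ∈ τ with x ∈ U, then check whether U ∩ (A ∖ {x}) ≠ ∅ for every such U.
  x = μ: open {μ} ∋ x has {μ} ∩ (A ∖ {μ}) = ∅, so x is NOT a limit point.
  x = ν: open {ν} ∋ x has {ν} ∩ (A ∖ {ν}) = ∅, so x is NOT a limit point.
  x = ξ: opens ∋ x are {μ, ν, ξ}; each meets A ∖ {ξ}, so x IS a limit point.
Collecting: A' = {ξ}.
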